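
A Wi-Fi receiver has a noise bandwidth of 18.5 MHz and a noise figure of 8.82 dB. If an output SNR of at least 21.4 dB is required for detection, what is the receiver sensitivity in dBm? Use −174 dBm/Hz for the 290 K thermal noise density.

−71.1 dBm

Sensitivity = −174 + 10 log₁₀(B) + NF + SNR_min
= −174 + 72.67 + 8.82 + 21.4
= −71.11 dBm → −71.1 dBm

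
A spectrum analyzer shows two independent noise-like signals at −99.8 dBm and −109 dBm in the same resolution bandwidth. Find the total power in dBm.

Convert to linear, add, convert back:
P₁ = 1.05×10⁻¹³ W, P₂ = 1.26×10⁻¹⁴ W
P_tot = 1.17×10⁻¹³ W → 10 log₁₀(P_tot / 10⁻³) = −99.3 dBm

−99.3 dBm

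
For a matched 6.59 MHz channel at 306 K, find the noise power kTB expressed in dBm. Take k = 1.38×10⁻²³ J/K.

P_n = kTB = 1.38×10⁻²³ × 306 × 6.59×10⁶ = 2.78×10⁻¹⁴ W
In dBm: 10 log₁₀(2.78×10⁻¹⁴ / 10⁻³) = −105.6 dBm

−105.6 dBm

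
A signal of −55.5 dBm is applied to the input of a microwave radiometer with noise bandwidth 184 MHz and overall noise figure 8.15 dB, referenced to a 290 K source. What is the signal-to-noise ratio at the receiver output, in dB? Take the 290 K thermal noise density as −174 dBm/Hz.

Noise floor: N = −174 + 10 log₁₀(B) + NF
10 log₁₀(1.84×10⁸) = 82.65 dB
N = −174 + 82.65 + 8.15 = −83.20 dBm
SNR = P_sig − N = −55.5 − (−83.20) = 27.70 dB → 27.7 dB

27.7 dB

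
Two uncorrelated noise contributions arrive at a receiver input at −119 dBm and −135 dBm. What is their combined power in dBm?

Convert to linear, add, convert back:
P₁ = 1.26×10⁻¹⁵ W, P₂ = 3.16×10⁻¹⁷ W
P_tot = 1.29×10⁻¹⁵ W → 10 log₁₀(P_tot / 10⁻³) = −118.9 dBm

−118.9 dBm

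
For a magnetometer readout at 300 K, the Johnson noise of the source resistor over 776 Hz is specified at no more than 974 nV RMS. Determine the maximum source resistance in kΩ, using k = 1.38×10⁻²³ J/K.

73.8 kΩ

Johnson–Nyquist: V_n = √(4kTRB) ⇒ R = V_n² / (4kTB)
4kTB = 4 × 1.38×10⁻²³ × 300 × 7.76×10² = 1.29×10⁻¹⁷
R = (9.74×10⁻⁷)² / 1.29×10⁻¹⁷ = 7.38×10⁴ Ω = 73.8 kΩ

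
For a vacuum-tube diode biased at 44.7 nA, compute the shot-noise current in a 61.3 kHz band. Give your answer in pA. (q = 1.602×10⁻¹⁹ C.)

I_n = √(2qI·B)
2qI·B = 2 × 1.602×10⁻¹⁹ × 4.47×10⁻⁸ × 6.13×10⁴ = 8.78×10⁻²² A²
I_n = √(8.78×10⁻²²) = 2.96×10⁻¹¹ A = 29.6 pA

29.6 pA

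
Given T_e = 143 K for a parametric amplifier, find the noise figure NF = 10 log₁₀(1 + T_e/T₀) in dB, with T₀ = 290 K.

F = 1 + T_e/T₀ = 1 + 143/290 = 1.4931
NF = 10 log₁₀(1.4931) = 1.74 dB

1.74 dB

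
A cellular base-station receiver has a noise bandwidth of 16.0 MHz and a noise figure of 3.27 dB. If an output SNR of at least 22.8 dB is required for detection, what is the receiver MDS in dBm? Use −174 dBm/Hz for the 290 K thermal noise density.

−75.9 dBm

Sensitivity = −174 + 10 log₁₀(B) + NF + SNR_min
= −174 + 72.04 + 3.27 + 22.8
= −75.89 dBm → −75.9 dBm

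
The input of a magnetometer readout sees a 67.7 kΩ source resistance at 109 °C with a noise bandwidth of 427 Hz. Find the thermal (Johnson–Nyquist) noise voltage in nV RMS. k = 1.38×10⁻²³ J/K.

781 nV

T = 109 °C + 273.15 = 382.15 K
V_n = √(4kTRB)
4kTRB = 4 × 1.38×10⁻²³ × 382.15 × 6.77×10⁴ × 4.27×10² = 6.10×10⁻¹³ V²
V_n = √(6.10×10⁻¹³) = 7.81×10⁻⁷ V = 781 nV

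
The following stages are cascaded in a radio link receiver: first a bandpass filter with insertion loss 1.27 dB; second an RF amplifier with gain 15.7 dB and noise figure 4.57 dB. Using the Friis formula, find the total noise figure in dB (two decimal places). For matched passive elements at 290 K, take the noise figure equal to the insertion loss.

5.84 dB

Convert to linear (a loss of L dB is a gain of −L dB): F_i = 10^(NF_i/10), G_i = 10^(G_i,dB/10)
  Stage 1: F_1 = 10^(1.27/10) = 1.340, G_1 = 10^(−1.27/10) = 0.7464
  Stage 2: F_2 = 10^(4.57/10) = 2.864, G_2 = 10^(15.7/10) = 37.15
Friis cascade:
  F = 1.340 + (2.864 − 1)/0.7464 = 3.837
NF = 10 log₁₀(3.837) = 5.84 dB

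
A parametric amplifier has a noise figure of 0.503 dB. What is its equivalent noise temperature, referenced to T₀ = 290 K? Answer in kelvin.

35.6 K

F = 10^(0.503/10) = 1.12279
T_e = (F − 1)·T₀ = (1.12279 − 1) × 290 = 35.6 K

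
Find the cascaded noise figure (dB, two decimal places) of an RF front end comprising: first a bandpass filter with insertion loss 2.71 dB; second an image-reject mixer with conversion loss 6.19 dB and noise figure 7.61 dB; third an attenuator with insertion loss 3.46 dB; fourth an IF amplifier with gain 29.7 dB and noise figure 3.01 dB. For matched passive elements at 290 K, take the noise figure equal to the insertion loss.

15.73 dB

Convert to linear (a loss of L dB is a gain of −L dB): F_i = 10^(NF_i/10), G_i = 10^(G_i,dB/10)
  Stage 1: F_1 = 10^(2.71/10) = 1.866, G_1 = 10^(−2.71/10) = 0.5358
  Stage 2: F_2 = 10^(7.61/10) = 5.768, G_2 = 10^(−6.19/10) = 0.2404
  Stage 3: F_3 = 10^(3.46/10) = 2.218, G_3 = 10^(−3.46/10) = 0.4508
  Stage 4: F_4 = 10^(3.01/10) = 2.000, G_4 = 10^(29.7/10) = 933.3
Friis cascade:
  F = 1.866 + (5.768 − 1)/0.5358 + (2.218 − 1)/0.1288 + (2.000 − 1)/0.05808 = 37.44
NF = 10 log₁₀(37.44) = 15.73 dB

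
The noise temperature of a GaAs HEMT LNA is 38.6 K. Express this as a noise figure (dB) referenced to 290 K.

F = 1 + T_e/T₀ = 1 + 38.6/290 = 1.1331
NF = 10 log₁₀(1.1331) = 0.543 dB

0.543 dB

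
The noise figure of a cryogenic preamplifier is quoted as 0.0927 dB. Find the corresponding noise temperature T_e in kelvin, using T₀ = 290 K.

F = 10^(0.0927/10) = 1.02157
T_e = (F − 1)·T₀ = (1.02157 − 1) × 290 = 6.26 K

6.26 K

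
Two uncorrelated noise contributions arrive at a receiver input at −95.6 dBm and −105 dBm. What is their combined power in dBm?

−95.1 dBm

Convert to linear, add, convert back:
P₁ = 2.75×10⁻¹³ W, P₂ = 3.16×10⁻¹⁴ W
P_tot = 3.07×10⁻¹³ W → 10 log₁₀(P_tot / 10⁻³) = −95.1 dBm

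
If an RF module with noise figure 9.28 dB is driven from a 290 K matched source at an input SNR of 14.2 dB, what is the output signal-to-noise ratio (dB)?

By definition F = SNR_in/SNR_out, so in dB: SNR_out = SNR_in − NF
SNR_out = 14.2 − 9.28 = 4.92 dB

4.92 dB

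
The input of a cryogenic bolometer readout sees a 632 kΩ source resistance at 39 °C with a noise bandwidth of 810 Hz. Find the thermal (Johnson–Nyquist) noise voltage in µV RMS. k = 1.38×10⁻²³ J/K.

T = 39 °C + 273.15 = 312.15 K
V_n = √(4kTRB)
4kTRB = 4 × 1.38×10⁻²³ × 312.15 × 6.32×10⁵ × 8.10×10² = 8.82×10⁻¹² V²
V_n = √(8.82×10⁻¹²) = 2.97×10⁻⁶ V = 2.97 µV

2.97 µV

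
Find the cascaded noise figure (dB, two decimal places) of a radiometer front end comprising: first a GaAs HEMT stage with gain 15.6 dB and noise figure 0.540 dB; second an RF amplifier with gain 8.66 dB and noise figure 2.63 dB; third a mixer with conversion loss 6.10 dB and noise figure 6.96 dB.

0.68 dB

Convert to linear (a loss of L dB is a gain of −L dB): F_i = 10^(NF_i/10), G_i = 10^(G_i,dB/10)
  Stage 1: F_1 = 10^(0.540/10) = 1.132, G_1 = 10^(15.6/10) = 36.31
  Stage 2: F_2 = 10^(2.63/10) = 1.832, G_2 = 10^(8.66/10) = 7.345
  Stage 3: F_3 = 10^(6.96/10) = 4.966, G_3 = 10^(−6.10/10) = 0.2455
Friis cascade:
  F = 1.132 + (1.832 − 1)/36.31 + (4.966 − 1)/266.7 = 1.170
NF = 10 log₁₀(1.170) = 0.68 dB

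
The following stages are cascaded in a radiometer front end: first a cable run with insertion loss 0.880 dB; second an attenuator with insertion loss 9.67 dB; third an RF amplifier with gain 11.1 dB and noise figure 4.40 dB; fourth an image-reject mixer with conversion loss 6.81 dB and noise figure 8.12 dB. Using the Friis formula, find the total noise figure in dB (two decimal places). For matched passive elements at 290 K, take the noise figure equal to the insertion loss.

15.57 dB

Convert to linear (a loss of L dB is a gain of −L dB): F_i = 10^(NF_i/10), G_i = 10^(G_i,dB/10)
  Stage 1: F_1 = 10^(0.880/10) = 1.225, G_1 = 10^(−0.880/10) = 0.8166
  Stage 2: F_2 = 10^(9.67/10) = 9.268, G_2 = 10^(−9.67/10) = 0.1079
  Stage 3: F_3 = 10^(4.40/10) = 2.754, G_3 = 10^(11.1/10) = 12.88
  Stage 4: F_4 = 10^(8.12/10) = 6.486, G_4 = 10^(−6.81/10) = 0.2084
Friis cascade:
  F = 1.225 + (9.268 − 1)/0.8166 + (2.754 − 1)/0.08810 + (6.486 − 1)/1.135 = 36.09
NF = 10 log₁₀(36.09) = 15.57 dB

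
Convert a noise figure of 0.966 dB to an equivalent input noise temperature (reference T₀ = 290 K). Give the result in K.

F = 10^(0.966/10) = 1.24911
T_e = (F − 1)·T₀ = (1.24911 − 1) × 290 = 72.2 K

72.2 K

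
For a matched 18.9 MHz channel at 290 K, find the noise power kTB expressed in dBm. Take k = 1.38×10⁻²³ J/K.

P_n = kTB = 1.38×10⁻²³ × 290 × 1.89×10⁷ = 7.56×10⁻¹⁴ W
In dBm: 10 log₁₀(7.56×10⁻¹⁴ / 10⁻³) = −101.2 dBm

−101.2 dBm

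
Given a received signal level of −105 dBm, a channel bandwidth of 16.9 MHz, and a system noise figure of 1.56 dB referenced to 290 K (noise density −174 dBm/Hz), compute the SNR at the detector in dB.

Noise floor: N = −174 + 10 log₁₀(B) + NF
10 log₁₀(1.69×10⁷) = 72.28 dB
N = −174 + 72.28 + 1.56 = −100.16 dBm
SNR = P_sig − N = −105 − (−100.16) = −4.84 dB → −4.8 dB

−4.8 dB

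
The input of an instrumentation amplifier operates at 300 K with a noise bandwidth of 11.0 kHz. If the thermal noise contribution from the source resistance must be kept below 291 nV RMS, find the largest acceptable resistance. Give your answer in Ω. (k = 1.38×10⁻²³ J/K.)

465 Ω

Johnson–Nyquist: V_n = √(4kTRB) ⇒ R = V_n² / (4kTB)
4kTB = 4 × 1.38×10⁻²³ × 300 × 1.10×10⁴ = 1.82×10⁻¹⁶
R = (2.91×10⁻⁷)² / 1.82×10⁻¹⁶ = 4.65×10² Ω = 465 Ω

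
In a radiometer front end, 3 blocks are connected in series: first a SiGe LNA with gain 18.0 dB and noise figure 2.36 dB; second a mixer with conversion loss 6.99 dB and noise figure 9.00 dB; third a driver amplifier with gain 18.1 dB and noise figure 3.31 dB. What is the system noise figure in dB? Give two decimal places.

Convert to linear (a loss of L dB is a gain of −L dB): F_i = 10^(NF_i/10), G_i = 10^(G_i,dB/10)
  Stage 1: F_1 = 10^(2.36/10) = 1.722, G_1 = 10^(18.0/10) = 63.10
  Stage 2: F_2 = 10^(9.00/10) = 7.943, G_2 = 10^(−6.99/10) = 0.2000
  Stage 3: F_3 = 10^(3.31/10) = 2.143, G_3 = 10^(18.1/10) = 64.57
Friis cascade:
  F = 1.722 + (7.943 − 1)/63.10 + (2.143 − 1)/12.62 = 1.922
NF = 10 log₁₀(1.922) = 2.84 dB

2.84 dB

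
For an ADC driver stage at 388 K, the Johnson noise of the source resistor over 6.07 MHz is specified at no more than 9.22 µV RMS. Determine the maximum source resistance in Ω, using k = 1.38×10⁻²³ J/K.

Johnson–Nyquist: V_n = √(4kTRB) ⇒ R = V_n² / (4kTB)
4kTB = 4 × 1.38×10⁻²³ × 388 × 6.07×10⁶ = 1.30×10⁻¹³
R = (9.22×10⁻⁶)² / 1.30×10⁻¹³ = 6.54×10² Ω = 654 Ω

654 Ω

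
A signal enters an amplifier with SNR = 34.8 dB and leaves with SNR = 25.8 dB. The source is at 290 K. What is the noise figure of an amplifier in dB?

9.0 dB

NF (dB) = SNR_in(dB) − SNR_out(dB) when the source is at T₀
NF = 34.8 − 25.8 = 9.0 dB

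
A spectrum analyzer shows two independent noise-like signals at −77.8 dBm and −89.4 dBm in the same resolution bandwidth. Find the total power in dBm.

−77.5 dBm

Convert to linear, add, convert back:
P₁ = 1.66×10⁻¹¹ W, P₂ = 1.15×10⁻¹² W
P_tot = 1.77×10⁻¹¹ W → 10 log₁₀(P_tot / 10⁻³) = −77.5 dBm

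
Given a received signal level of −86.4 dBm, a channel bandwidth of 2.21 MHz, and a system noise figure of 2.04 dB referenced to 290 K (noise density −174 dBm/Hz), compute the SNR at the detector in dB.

22.1 dB

Noise floor: N = −174 + 10 log₁₀(B) + NF
10 log₁₀(2.21×10⁶) = 63.44 dB
N = −174 + 63.44 + 2.04 = −108.52 dBm
SNR = P_sig − N = −86.4 − (−108.52) = 22.12 dB → 22.1 dB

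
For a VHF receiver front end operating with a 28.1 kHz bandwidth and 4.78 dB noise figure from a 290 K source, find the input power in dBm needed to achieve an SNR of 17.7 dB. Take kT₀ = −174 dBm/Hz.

Sensitivity = −174 + 10 log₁₀(B) + NF + SNR_min
= −174 + 44.49 + 4.78 + 17.7
= −107.03 dBm → −107.0 dBm

−107.0 dBm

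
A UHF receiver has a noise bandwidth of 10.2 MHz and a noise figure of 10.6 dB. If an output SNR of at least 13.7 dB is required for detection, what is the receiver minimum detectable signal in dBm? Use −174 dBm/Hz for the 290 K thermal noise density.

Sensitivity = −174 + 10 log₁₀(B) + NF + SNR_min
= −174 + 70.09 + 10.6 + 13.7
= −79.61 dBm → −79.6 dBm

−79.6 dBm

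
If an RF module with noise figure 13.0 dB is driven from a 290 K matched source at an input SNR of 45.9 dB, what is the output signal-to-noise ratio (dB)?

By definition F = SNR_in/SNR_out, so in dB: SNR_out = SNR_in − NF
SNR_out = 45.9 − 13.0 = 32.9 dB

32.9 dB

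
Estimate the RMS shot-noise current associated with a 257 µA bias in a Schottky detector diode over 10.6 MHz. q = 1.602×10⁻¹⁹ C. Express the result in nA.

I_n = √(2qI·B)
2qI·B = 2 × 1.602×10⁻¹⁹ × 2.57×10⁻⁴ × 1.06×10⁷ = 8.73×10⁻¹⁶ A²
I_n = √(8.73×10⁻¹⁶) = 2.95×10⁻⁸ A = 29.5 nA

29.5 nA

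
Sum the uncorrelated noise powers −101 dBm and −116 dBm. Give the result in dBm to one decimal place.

−100.9 dBm

Convert to linear, add, convert back:
P₁ = 7.94×10⁻¹⁴ W, P₂ = 2.51×10⁻¹⁵ W
P_tot = 8.19×10⁻¹⁴ W → 10 log₁₀(P_tot / 10⁻³) = −100.9 dBm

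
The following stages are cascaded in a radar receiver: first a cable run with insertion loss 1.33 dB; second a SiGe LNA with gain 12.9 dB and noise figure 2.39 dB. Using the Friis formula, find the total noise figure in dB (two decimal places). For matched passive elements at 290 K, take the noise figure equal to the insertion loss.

3.72 dB

Convert to linear (a loss of L dB is a gain of −L dB): F_i = 10^(NF_i/10), G_i = 10^(G_i,dB/10)
  Stage 1: F_1 = 10^(1.33/10) = 1.358, G_1 = 10^(−1.33/10) = 0.7362
  Stage 2: F_2 = 10^(2.39/10) = 1.734, G_2 = 10^(12.9/10) = 19.50
Friis cascade:
  F = 1.358 + (1.734 − 1)/0.7362 = 2.355
NF = 10 log₁₀(2.355) = 3.72 dB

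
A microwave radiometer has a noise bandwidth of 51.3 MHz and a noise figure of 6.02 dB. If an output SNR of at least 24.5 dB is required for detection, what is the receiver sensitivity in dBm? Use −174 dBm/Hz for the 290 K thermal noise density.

−66.4 dBm

Sensitivity = −174 + 10 log₁₀(B) + NF + SNR_min
= −174 + 77.1 + 6.02 + 24.5
= −66.38 dBm → −66.4 dBm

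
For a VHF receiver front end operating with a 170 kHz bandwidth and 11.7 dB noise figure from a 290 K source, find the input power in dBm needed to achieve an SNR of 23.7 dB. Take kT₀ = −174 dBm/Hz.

−86.3 dBm

Sensitivity = −174 + 10 log₁₀(B) + NF + SNR_min
= −174 + 52.3 + 11.7 + 23.7
= −86.3 dBm → −86.3 dBm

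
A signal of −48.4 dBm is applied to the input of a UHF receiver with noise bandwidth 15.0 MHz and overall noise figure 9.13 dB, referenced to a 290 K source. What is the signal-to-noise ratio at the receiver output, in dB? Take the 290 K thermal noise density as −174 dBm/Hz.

44.7 dB

Noise floor: N = −174 + 10 log₁₀(B) + NF
10 log₁₀(1.50×10⁷) = 71.76 dB
N = −174 + 71.76 + 9.13 = −93.11 dBm
SNR = P_sig − N = −48.4 − (−93.11) = 44.71 dB → 44.7 dB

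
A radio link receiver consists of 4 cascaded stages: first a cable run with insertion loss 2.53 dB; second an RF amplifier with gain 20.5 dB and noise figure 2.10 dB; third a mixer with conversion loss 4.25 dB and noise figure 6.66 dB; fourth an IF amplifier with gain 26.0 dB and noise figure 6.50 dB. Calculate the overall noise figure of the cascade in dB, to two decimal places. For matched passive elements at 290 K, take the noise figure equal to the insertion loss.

4.93 dB

Convert to linear (a loss of L dB is a gain of −L dB): F_i = 10^(NF_i/10), G_i = 10^(G_i,dB/10)
  Stage 1: F_1 = 10^(2.53/10) = 1.791, G_1 = 10^(−2.53/10) = 0.5585
  Stage 2: F_2 = 10^(2.10/10) = 1.622, G_2 = 10^(20.5/10) = 112.2
  Stage 3: F_3 = 10^(6.66/10) = 4.634, G_3 = 10^(−4.25/10) = 0.3758
  Stage 4: F_4 = 10^(6.50/10) = 4.467, G_4 = 10^(26.0/10) = 398.1
Friis cascade:
  F = 1.791 + (1.622 − 1)/0.5585 + (4.634 − 1)/62.66 + (4.467 − 1)/23.55 = 3.109
NF = 10 log₁₀(3.109) = 4.93 dB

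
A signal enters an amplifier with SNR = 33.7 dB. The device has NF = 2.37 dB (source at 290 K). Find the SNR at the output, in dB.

By definition F = SNR_in/SNR_out, so in dB: SNR_out = SNR_in − NF
SNR_out = 33.7 − 2.37 = 31.33 dB

31.33 dB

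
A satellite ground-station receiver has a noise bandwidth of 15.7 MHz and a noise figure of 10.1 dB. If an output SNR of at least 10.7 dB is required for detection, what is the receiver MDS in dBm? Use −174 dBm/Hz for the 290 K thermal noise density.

Sensitivity = −174 + 10 log₁₀(B) + NF + SNR_min
= −174 + 71.96 + 10.1 + 10.7
= −81.24 dBm → −81.2 dBm

−81.2 dBm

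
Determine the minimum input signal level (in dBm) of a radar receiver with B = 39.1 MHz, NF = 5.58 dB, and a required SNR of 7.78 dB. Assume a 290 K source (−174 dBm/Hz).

Sensitivity = −174 + 10 log₁₀(B) + NF + SNR_min
= −174 + 75.92 + 5.58 + 7.78
= −84.72 dBm → −84.7 dBm

−84.7 dBm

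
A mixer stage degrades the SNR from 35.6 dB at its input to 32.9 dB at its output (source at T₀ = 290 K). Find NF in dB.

NF (dB) = SNR_in(dB) − SNR_out(dB) when the source is at T₀
NF = 35.6 − 32.9 = 2.7 dB

2.7 dB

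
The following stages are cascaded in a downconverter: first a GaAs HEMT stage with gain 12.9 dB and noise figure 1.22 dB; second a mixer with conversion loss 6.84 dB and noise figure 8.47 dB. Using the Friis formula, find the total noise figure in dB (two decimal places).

Convert to linear (a loss of L dB is a gain of −L dB): F_i = 10^(NF_i/10), G_i = 10^(G_i,dB/10)
  Stage 1: F_1 = 10^(1.22/10) = 1.324, G_1 = 10^(12.9/10) = 19.50
  Stage 2: F_2 = 10^(8.47/10) = 7.031, G_2 = 10^(−6.84/10) = 0.2070
Friis cascade:
  F = 1.324 + (7.031 − 1)/19.50 = 1.634
NF = 10 log₁₀(1.634) = 2.13 dB

2.13 dB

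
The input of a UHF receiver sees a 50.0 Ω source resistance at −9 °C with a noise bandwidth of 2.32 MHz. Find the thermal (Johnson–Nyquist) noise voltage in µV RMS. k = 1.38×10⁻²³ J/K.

1.30 µV

T = −9 °C + 273.15 = 264.15 K
V_n = √(4kTRB)
4kTRB = 4 × 1.38×10⁻²³ × 264.15 × 5.00×10¹ × 2.32×10⁶ = 1.69×10⁻¹² V²
V_n = √(1.69×10⁻¹²) = 1.30×10⁻⁶ V = 1.30 µV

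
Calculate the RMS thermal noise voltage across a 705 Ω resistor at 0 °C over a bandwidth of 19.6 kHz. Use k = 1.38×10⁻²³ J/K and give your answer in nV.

456 nV

T = 0 °C + 273.15 = 273.15 K
V_n = √(4kTRB)
4kTRB = 4 × 1.38×10⁻²³ × 273.15 × 7.05×10² × 1.96×10⁴ = 2.08×10⁻¹³ V²
V_n = √(2.08×10⁻¹³) = 4.56×10⁻⁷ V = 456 nV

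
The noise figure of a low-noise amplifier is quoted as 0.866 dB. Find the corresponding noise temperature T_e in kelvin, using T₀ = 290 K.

64.0 K

F = 10^(0.866/10) = 1.22067
T_e = (F − 1)·T₀ = (1.22067 − 1) × 290 = 64.0 K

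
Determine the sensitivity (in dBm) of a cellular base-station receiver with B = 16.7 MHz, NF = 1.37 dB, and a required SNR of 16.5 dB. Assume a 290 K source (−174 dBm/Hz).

−83.9 dBm

Sensitivity = −174 + 10 log₁₀(B) + NF + SNR_min
= −174 + 72.23 + 1.37 + 16.5
= −83.90 dBm → −83.9 dBm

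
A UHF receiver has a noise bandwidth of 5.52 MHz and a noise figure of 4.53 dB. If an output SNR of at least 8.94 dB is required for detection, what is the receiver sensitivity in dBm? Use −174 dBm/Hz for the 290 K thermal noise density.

Sensitivity = −174 + 10 log₁₀(B) + NF + SNR_min
= −174 + 67.42 + 4.53 + 8.94
= −93.11 dBm → −93.1 dBm

−93.1 dBm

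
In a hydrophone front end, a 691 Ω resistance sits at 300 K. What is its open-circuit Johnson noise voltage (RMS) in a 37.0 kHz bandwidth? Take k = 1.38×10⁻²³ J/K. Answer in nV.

V_n = √(4kTRB)
4kTRB = 4 × 1.38×10⁻²³ × 300 × 6.91×10² × 3.70×10⁴ = 4.23×10⁻¹³ V²
V_n = √(4.23×10⁻¹³) = 6.51×10⁻⁷ V = 651 nV

651 nV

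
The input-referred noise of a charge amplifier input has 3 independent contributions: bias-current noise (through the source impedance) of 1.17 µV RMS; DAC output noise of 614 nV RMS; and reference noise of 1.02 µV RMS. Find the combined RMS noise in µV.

1.67 µV

Uncorrelated sources add in power (mean-square): V_tot = √(ΣV_i²)
V_tot = √[(1.17×10⁻⁶)² + (6.14×10⁻⁷)² + (1.02×10⁻⁶)²] = 1.67×10⁻⁶ V = 1.67 µV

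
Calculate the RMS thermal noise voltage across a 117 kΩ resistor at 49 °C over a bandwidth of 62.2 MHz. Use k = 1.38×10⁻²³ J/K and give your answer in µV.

360 µV

T = 49 °C + 273.15 = 322.15 K
V_n = √(4kTRB)
4kTRB = 4 × 1.38×10⁻²³ × 322.15 × 1.17×10⁵ × 6.22×10⁷ = 1.29×10⁻⁷ V²
V_n = √(1.29×10⁻⁷) = 3.60×10⁻⁴ V = 360 µV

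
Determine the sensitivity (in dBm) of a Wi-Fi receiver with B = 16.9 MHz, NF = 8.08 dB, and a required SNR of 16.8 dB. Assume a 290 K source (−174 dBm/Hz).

−76.8 dBm

Sensitivity = −174 + 10 log₁₀(B) + NF + SNR_min
= −174 + 72.28 + 8.08 + 16.8
= −76.84 dBm → −76.8 dBm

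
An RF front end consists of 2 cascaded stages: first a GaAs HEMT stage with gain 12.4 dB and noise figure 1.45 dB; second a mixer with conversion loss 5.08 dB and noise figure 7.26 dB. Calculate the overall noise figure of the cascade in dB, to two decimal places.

2.16 dB

Convert to linear (a loss of L dB is a gain of −L dB): F_i = 10^(NF_i/10), G_i = 10^(G_i,dB/10)
  Stage 1: F_1 = 10^(1.45/10) = 1.396, G_1 = 10^(12.4/10) = 17.38
  Stage 2: F_2 = 10^(7.26/10) = 5.321, G_2 = 10^(−5.08/10) = 0.3105
Friis cascade:
  F = 1.396 + (5.321 − 1)/17.38 = 1.645
NF = 10 log₁₀(1.645) = 2.16 dB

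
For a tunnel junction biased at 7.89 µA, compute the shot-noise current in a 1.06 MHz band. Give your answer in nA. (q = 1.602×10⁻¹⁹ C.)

1.64 nA

I_n = √(2qI·B)
2qI·B = 2 × 1.602×10⁻¹⁹ × 7.89×10⁻⁶ × 1.06×10⁶ = 2.68×10⁻¹⁸ A²
I_n = √(2.68×10⁻¹⁸) = 1.64×10⁻⁹ A = 1.64 nA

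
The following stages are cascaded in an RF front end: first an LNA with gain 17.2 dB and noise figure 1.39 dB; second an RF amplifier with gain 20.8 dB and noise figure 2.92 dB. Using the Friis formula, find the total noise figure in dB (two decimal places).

1.45 dB

Convert to linear (a loss of L dB is a gain of −L dB): F_i = 10^(NF_i/10), G_i = 10^(G_i,dB/10)
  Stage 1: F_1 = 10^(1.39/10) = 1.377, G_1 = 10^(17.2/10) = 52.48
  Stage 2: F_2 = 10^(2.92/10) = 1.959, G_2 = 10^(20.8/10) = 120.2
Friis cascade:
  F = 1.377 + (1.959 − 1)/52.48 = 1.395
NF = 10 log₁₀(1.395) = 1.45 dB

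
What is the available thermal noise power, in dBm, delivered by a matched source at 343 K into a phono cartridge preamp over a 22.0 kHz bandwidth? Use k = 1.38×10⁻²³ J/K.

−129.8 dBm

P_n = kTB = 1.38×10⁻²³ × 343 × 2.20×10⁴ = 1.04×10⁻¹⁶ W
In dBm: 10 log₁₀(1.04×10⁻¹⁶ / 10⁻³) = −129.8 dBm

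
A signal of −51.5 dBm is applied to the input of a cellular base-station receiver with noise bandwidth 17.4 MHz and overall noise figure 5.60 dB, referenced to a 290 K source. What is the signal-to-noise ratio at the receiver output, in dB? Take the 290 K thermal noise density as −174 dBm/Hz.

44.5 dB

Noise floor: N = −174 + 10 log₁₀(B) + NF
10 log₁₀(1.74×10⁷) = 72.41 dB
N = −174 + 72.41 + 5.60 = −95.99 dBm
SNR = P_sig − N = −51.5 − (−95.99) = 44.49 dB → 44.5 dB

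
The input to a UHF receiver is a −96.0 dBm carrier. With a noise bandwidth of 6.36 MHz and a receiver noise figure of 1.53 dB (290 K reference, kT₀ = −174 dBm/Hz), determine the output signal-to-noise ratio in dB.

Noise floor: N = −174 + 10 log₁₀(B) + NF
10 log₁₀(6.36×10⁶) = 68.03 dB
N = −174 + 68.03 + 1.53 = −104.44 dBm
SNR = P_sig − N = −96.0 − (−104.44) = 8.44 dB → 8.4 dB

8.4 dB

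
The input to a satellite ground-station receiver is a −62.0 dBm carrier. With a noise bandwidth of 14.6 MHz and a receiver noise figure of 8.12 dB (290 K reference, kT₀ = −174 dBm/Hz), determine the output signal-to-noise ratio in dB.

Noise floor: N = −174 + 10 log₁₀(B) + NF
10 log₁₀(1.46×10⁷) = 71.64 dB
N = −174 + 71.64 + 8.12 = −94.24 dBm
SNR = P_sig − N = −62.0 − (−94.24) = 32.24 dB → 32.2 dB

32.2 dB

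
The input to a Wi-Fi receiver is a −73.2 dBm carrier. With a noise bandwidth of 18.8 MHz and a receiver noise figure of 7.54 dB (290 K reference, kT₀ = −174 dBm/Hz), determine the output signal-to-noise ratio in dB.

20.5 dB

Noise floor: N = −174 + 10 log₁₀(B) + NF
10 log₁₀(1.88×10⁷) = 72.74 dB
N = −174 + 72.74 + 7.54 = −93.72 dBm
SNR = P_sig − N = −73.2 − (−93.72) = 20.52 dB → 20.5 dB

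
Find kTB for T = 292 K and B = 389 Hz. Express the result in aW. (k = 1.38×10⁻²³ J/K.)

1.57 aW

P_n = kTB = 1.38×10⁻²³ × 292 × 3.89×10² = 1.57×10⁻¹⁸ W = 1.57 aW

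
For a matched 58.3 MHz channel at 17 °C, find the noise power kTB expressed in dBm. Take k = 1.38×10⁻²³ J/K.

T = 17 °C + 273.15 = 290.15 K
P_n = kTB = 1.38×10⁻²³ × 290.15 × 5.83×10⁷ = 2.33×10⁻¹³ W
In dBm: 10 log₁₀(2.33×10⁻¹³ / 10⁻³) = −96.3 dBm

−96.3 dBm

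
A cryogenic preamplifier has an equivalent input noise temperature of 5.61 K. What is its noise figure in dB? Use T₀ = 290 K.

F = 1 + T_e/T₀ = 1 + 5.61/290 = 1.01934
NF = 10 log₁₀(1.01934) = 0.083 dB

0.083 dB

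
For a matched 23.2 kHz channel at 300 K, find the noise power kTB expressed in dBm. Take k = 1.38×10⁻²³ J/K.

−130.2 dBm

P_n = kTB = 1.38×10⁻²³ × 300 × 2.32×10⁴ = 9.60×10⁻¹⁷ W
In dBm: 10 log₁₀(9.60×10⁻¹⁷ / 10⁻³) = −130.2 dBm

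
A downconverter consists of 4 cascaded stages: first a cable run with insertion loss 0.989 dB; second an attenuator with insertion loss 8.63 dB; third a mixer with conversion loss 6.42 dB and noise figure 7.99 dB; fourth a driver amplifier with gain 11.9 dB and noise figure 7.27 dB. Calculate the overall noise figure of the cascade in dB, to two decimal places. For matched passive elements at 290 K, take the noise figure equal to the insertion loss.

Convert to linear (a loss of L dB is a gain of −L dB): F_i = 10^(NF_i/10), G_i = 10^(G_i,dB/10)
  Stage 1: F_1 = 10^(0.989/10) = 1.256, G_1 = 10^(−0.989/10) = 0.7963
  Stage 2: F_2 = 10^(8.63/10) = 7.295, G_2 = 10^(−8.63/10) = 0.1371
  Stage 3: F_3 = 10^(7.99/10) = 6.295, G_3 = 10^(−6.42/10) = 0.2280
  Stage 4: F_4 = 10^(7.27/10) = 5.333, G_4 = 10^(11.9/10) = 15.49
Friis cascade:
  F = 1.256 + (7.295 − 1)/0.7963 + (6.295 − 1)/0.1092 + (5.333 − 1)/0.02489 = 231.7
NF = 10 log₁₀(231.7) = 23.65 dB

23.65 dB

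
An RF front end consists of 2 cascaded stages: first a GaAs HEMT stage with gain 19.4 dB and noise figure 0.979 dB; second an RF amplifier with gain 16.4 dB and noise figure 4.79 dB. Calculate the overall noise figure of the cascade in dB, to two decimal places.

1.06 dB

Convert to linear (a loss of L dB is a gain of −L dB): F_i = 10^(NF_i/10), G_i = 10^(G_i,dB/10)
  Stage 1: F_1 = 10^(0.979/10) = 1.253, G_1 = 10^(19.4/10) = 87.10
  Stage 2: F_2 = 10^(4.79/10) = 3.013, G_2 = 10^(16.4/10) = 43.65
Friis cascade:
  F = 1.253 + (3.013 − 1)/87.10 = 1.276
NF = 10 log₁₀(1.276) = 1.06 dB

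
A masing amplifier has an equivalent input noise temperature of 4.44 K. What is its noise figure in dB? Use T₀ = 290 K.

F = 1 + T_e/T₀ = 1 + 4.44/290 = 1.01531
NF = 10 log₁₀(1.01531) = 0.066 dB

0.066 dB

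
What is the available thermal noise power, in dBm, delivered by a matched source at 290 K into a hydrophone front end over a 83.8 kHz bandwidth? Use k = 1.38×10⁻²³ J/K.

P_n = kTB = 1.38×10⁻²³ × 290 × 8.38×10⁴ = 3.35×10⁻¹⁶ W
In dBm: 10 log₁₀(3.35×10⁻¹⁶ / 10⁻³) = −124.7 dBm

−124.7 dBm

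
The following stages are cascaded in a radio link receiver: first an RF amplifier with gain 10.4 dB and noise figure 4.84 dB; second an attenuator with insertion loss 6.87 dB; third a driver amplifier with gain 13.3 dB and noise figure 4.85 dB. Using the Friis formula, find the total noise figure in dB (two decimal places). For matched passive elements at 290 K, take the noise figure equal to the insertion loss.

6.35 dB

Convert to linear (a loss of L dB is a gain of −L dB): F_i = 10^(NF_i/10), G_i = 10^(G_i,dB/10)
  Stage 1: F_1 = 10^(4.84/10) = 3.048, G_1 = 10^(10.4/10) = 10.96
  Stage 2: F_2 = 10^(6.87/10) = 4.864, G_2 = 10^(−6.87/10) = 0.2056
  Stage 3: F_3 = 10^(4.85/10) = 3.055, G_3 = 10^(13.3/10) = 21.38
Friis cascade:
  F = 3.048 + (4.864 − 1)/10.96 + (3.055 − 1)/2.254 = 4.312
NF = 10 log₁₀(4.312) = 6.35 dB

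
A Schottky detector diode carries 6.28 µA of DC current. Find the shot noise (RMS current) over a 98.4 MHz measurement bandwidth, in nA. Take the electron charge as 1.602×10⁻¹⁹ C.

I_n = √(2qI·B)
2qI·B = 2 × 1.602×10⁻¹⁹ × 6.28×10⁻⁶ × 9.84×10⁷ = 1.98×10⁻¹⁶ A²
I_n = √(1.98×10⁻¹⁶) = 1.41×10⁻⁸ A = 14.1 nA

14.1 nA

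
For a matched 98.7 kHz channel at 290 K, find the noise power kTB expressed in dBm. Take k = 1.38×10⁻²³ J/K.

P_n = kTB = 1.38×10⁻²³ × 290 × 9.87×10⁴ = 3.95×10⁻¹⁶ W
In dBm: 10 log₁₀(3.95×10⁻¹⁶ / 10⁻³) = −124.0 dBm

−124.0 dBm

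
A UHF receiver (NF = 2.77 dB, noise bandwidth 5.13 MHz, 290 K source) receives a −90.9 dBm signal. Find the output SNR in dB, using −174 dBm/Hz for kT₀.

Noise floor: N = −174 + 10 log₁₀(B) + NF
10 log₁₀(5.13×10⁶) = 67.1 dB
N = −174 + 67.1 + 2.77 = −104.13 dBm
SNR = P_sig − N = −90.9 − (−104.13) = 13.23 dB → 13.2 dB

13.2 dB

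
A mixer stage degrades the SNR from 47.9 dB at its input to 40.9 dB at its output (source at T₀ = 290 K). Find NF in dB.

7.0 dB

NF (dB) = SNR_in(dB) − SNR_out(dB) when the source is at T₀
NF = 47.9 − 40.9 = 7.0 dB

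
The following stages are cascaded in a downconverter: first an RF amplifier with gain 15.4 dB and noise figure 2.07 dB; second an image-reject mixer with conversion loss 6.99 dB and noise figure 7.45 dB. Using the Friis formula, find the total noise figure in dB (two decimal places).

Convert to linear (a loss of L dB is a gain of −L dB): F_i = 10^(NF_i/10), G_i = 10^(G_i,dB/10)
  Stage 1: F_1 = 10^(2.07/10) = 1.611, G_1 = 10^(15.4/10) = 34.67
  Stage 2: F_2 = 10^(7.45/10) = 5.559, G_2 = 10^(−6.99/10) = 0.2000
Friis cascade:
  F = 1.611 + (5.559 − 1)/34.67 = 1.742
NF = 10 log₁₀(1.742) = 2.41 dB

2.41 dB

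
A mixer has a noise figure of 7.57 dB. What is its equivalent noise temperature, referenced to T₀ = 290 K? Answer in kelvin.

F = 10^(7.57/10) = 5.71479
T_e = (F − 1)·T₀ = (5.71479 − 1) × 290 = 1367 K

1367 K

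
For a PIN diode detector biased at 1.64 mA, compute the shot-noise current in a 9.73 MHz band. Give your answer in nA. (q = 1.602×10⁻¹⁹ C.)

71.5 nA

I_n = √(2qI·B)
2qI·B = 2 × 1.602×10⁻¹⁹ × 1.64×10⁻³ × 9.73×10⁶ = 5.11×10⁻¹⁵ A²
I_n = √(5.11×10⁻¹⁵) = 7.15×10⁻⁸ A = 71.5 nA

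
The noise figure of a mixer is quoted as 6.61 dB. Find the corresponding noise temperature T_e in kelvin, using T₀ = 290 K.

1039 K

F = 10^(6.61/10) = 4.58142
T_e = (F − 1)·T₀ = (4.58142 − 1) × 290 = 1039 K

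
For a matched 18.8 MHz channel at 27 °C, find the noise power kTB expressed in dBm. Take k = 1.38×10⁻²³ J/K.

T = 27 °C + 273.15 = 300.15 K
P_n = kTB = 1.38×10⁻²³ × 300.15 × 1.88×10⁷ = 7.79×10⁻¹⁴ W
In dBm: 10 log₁₀(7.79×10⁻¹⁴ / 10⁻³) = −101.1 dBm

−101.1 dBm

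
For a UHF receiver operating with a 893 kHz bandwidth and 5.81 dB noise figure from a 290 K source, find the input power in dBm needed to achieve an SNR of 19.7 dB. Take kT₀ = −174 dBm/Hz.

Sensitivity = −174 + 10 log₁₀(B) + NF + SNR_min
= −174 + 59.51 + 5.81 + 19.7
= −88.98 dBm → −89.0 dBm

−89.0 dBm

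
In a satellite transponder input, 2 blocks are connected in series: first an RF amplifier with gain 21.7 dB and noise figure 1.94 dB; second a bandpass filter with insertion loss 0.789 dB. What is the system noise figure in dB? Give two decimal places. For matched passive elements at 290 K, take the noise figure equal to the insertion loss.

1.94 dB

Convert to linear (a loss of L dB is a gain of −L dB): F_i = 10^(NF_i/10), G_i = 10^(G_i,dB/10)
  Stage 1: F_1 = 10^(1.94/10) = 1.563, G_1 = 10^(21.7/10) = 147.9
  Stage 2: F_2 = 10^(0.789/10) = 1.199, G_2 = 10^(−0.789/10) = 0.8339
Friis cascade:
  F = 1.563 + (1.199 − 1)/147.9 = 1.564
NF = 10 log₁₀(1.564) = 1.94 dB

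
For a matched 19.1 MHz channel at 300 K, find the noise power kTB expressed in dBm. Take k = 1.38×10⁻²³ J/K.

−101.0 dBm

P_n = kTB = 1.38×10⁻²³ × 300 × 1.91×10⁷ = 7.91×10⁻¹⁴ W
In dBm: 10 log₁₀(7.91×10⁻¹⁴ / 10⁻³) = −101.0 dBm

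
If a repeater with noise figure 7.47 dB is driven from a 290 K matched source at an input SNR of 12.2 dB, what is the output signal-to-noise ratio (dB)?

By definition F = SNR_in/SNR_out, so in dB: SNR_out = SNR_in − NF
SNR_out = 12.2 − 7.47 = 4.73 dB

4.73 dB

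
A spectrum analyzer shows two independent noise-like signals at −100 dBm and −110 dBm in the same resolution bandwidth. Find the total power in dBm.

Convert to linear, add, convert back:
P₁ = 1.00×10⁻¹³ W, P₂ = 1.00×10⁻¹⁴ W
P_tot = 1.10×10⁻¹³ W → 10 log₁₀(P_tot / 10⁻³) = −99.6 dBm

−99.6 dBm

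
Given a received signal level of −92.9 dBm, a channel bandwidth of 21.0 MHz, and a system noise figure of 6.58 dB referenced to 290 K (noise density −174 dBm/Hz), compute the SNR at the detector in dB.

Noise floor: N = −174 + 10 log₁₀(B) + NF
10 log₁₀(2.10×10⁷) = 73.22 dB
N = −174 + 73.22 + 6.58 = −94.20 dBm
SNR = P_sig − N = −92.9 − (−94.20) = 1.30 dB → 1.3 dB

1.3 dB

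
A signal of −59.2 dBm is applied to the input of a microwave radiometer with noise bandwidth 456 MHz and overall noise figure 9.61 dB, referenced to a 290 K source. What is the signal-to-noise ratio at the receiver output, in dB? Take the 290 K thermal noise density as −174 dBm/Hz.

18.6 dB

Noise floor: N = −174 + 10 log₁₀(B) + NF
10 log₁₀(4.56×10⁸) = 86.59 dB
N = −174 + 86.59 + 9.61 = −77.80 dBm
SNR = P_sig − N = −59.2 − (−77.80) = 18.60 dB → 18.6 dB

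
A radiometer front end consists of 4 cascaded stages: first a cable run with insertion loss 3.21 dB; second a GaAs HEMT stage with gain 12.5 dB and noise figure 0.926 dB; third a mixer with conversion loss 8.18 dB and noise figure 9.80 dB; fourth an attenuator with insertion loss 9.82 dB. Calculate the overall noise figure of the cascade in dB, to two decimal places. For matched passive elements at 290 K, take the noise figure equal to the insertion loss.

Convert to linear (a loss of L dB is a gain of −L dB): F_i = 10^(NF_i/10), G_i = 10^(G_i,dB/10)
  Stage 1: F_1 = 10^(3.21/10) = 2.094, G_1 = 10^(−3.21/10) = 0.4775
  Stage 2: F_2 = 10^(0.926/10) = 1.238, G_2 = 10^(12.5/10) = 17.78
  Stage 3: F_3 = 10^(9.80/10) = 9.550, G_3 = 10^(−8.18/10) = 0.1521
  Stage 4: F_4 = 10^(9.82/10) = 9.594, G_4 = 10^(−9.82/10) = 0.1042
Friis cascade:
  F = 2.094 + (1.238 − 1)/0.4775 + (9.550 − 1)/8.492 + (9.594 − 1)/1.291 = 10.25
NF = 10 log₁₀(10.25) = 10.11 dB

10.11 dB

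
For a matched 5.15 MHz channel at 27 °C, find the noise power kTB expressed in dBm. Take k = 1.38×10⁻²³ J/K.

T = 27 °C + 273.15 = 300.15 K
P_n = kTB = 1.38×10⁻²³ × 300.15 × 5.15×10⁶ = 2.13×10⁻¹⁴ W
In dBm: 10 log₁₀(2.13×10⁻¹⁴ / 10⁻³) = −106.7 dBm

−106.7 dBm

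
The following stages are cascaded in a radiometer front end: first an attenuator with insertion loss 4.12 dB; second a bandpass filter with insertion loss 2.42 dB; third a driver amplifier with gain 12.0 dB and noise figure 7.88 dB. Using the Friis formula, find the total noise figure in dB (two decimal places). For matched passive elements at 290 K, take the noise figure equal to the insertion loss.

14.42 dB

Convert to linear (a loss of L dB is a gain of −L dB): F_i = 10^(NF_i/10), G_i = 10^(G_i,dB/10)
  Stage 1: F_1 = 10^(4.12/10) = 2.582, G_1 = 10^(−4.12/10) = 0.3873
  Stage 2: F_2 = 10^(2.42/10) = 1.746, G_2 = 10^(−2.42/10) = 0.5728
  Stage 3: F_3 = 10^(7.88/10) = 6.138, G_3 = 10^(12.0/10) = 15.85
Friis cascade:
  F = 2.582 + (1.746 − 1)/0.3873 + (6.138 − 1)/0.2218 = 27.67
NF = 10 log₁₀(27.67) = 14.42 dB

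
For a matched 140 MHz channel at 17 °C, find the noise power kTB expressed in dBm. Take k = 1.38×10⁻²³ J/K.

−92.5 dBm

T = 17 °C + 273.15 = 290.15 K
P_n = kTB = 1.38×10⁻²³ × 290.15 × 1.40×10⁸ = 5.61×10⁻¹³ W
In dBm: 10 log₁₀(5.61×10⁻¹³ / 10⁻³) = −92.5 dBm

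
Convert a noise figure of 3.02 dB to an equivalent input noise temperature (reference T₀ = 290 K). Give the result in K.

291 K

F = 10^(3.02/10) = 2.00447
T_e = (F − 1)·T₀ = (2.00447 − 1) × 290 = 291 K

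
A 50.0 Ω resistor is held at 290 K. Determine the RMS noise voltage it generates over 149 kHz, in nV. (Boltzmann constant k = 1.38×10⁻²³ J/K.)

V_n = √(4kTRB)
4kTRB = 4 × 1.38×10⁻²³ × 290 × 5.00×10¹ × 1.49×10⁵ = 1.19×10⁻¹³ V²
V_n = √(1.19×10⁻¹³) = 3.45×10⁻⁷ V = 345 nV

345 nV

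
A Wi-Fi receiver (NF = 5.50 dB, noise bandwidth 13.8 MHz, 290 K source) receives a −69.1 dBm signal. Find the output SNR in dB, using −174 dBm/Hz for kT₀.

Noise floor: N = −174 + 10 log₁₀(B) + NF
10 log₁₀(1.38×10⁷) = 71.4 dB
N = −174 + 71.4 + 5.50 = −97.10 dBm
SNR = P_sig − N = −69.1 − (−97.10) = 28.00 dB → 28.0 dB

28.0 dB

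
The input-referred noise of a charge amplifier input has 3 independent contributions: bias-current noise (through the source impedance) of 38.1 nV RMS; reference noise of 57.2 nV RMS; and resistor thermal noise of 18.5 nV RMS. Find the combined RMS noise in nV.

71.2 nV

Uncorrelated sources add in power (mean-square): V_tot = √(ΣV_i²)
V_tot = √[(3.81×10⁻⁸)² + (5.72×10⁻⁸)² + (1.85×10⁻⁸)²] = 7.12×10⁻⁸ V = 71.2 nV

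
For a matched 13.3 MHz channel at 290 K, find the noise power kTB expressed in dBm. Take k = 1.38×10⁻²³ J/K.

−102.7 dBm

P_n = kTB = 1.38×10⁻²³ × 290 × 1.33×10⁷ = 5.32×10⁻¹⁴ W
In dBm: 10 log₁₀(5.32×10⁻¹⁴ / 10⁻³) = −102.7 dBm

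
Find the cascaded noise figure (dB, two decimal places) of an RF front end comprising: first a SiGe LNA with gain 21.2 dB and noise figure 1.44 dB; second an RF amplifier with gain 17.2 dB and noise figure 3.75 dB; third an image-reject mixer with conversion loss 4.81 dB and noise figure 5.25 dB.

Convert to linear (a loss of L dB is a gain of −L dB): F_i = 10^(NF_i/10), G_i = 10^(G_i,dB/10)
  Stage 1: F_1 = 10^(1.44/10) = 1.393, G_1 = 10^(21.2/10) = 131.8
  Stage 2: F_2 = 10^(3.75/10) = 2.371, G_2 = 10^(17.2/10) = 52.48
  Stage 3: F_3 = 10^(5.25/10) = 3.350, G_3 = 10^(−4.81/10) = 0.3304
Friis cascade:
  F = 1.393 + (2.371 − 1)/131.8 + (3.350 − 1)/6918 = 1.404
NF = 10 log₁₀(1.404) = 1.47 dB

1.47 dB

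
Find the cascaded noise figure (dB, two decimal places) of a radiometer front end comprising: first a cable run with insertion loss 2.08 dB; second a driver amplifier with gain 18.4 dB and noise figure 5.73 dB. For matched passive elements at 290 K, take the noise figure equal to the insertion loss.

7.81 dB

Convert to linear (a loss of L dB is a gain of −L dB): F_i = 10^(NF_i/10), G_i = 10^(G_i,dB/10)
  Stage 1: F_1 = 10^(2.08/10) = 1.614, G_1 = 10^(−2.08/10) = 0.6194
  Stage 2: F_2 = 10^(5.73/10) = 3.741, G_2 = 10^(18.4/10) = 69.18
Friis cascade:
  F = 1.614 + (3.741 − 1)/0.6194 = 6.039
NF = 10 log₁₀(6.039) = 7.81 dB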